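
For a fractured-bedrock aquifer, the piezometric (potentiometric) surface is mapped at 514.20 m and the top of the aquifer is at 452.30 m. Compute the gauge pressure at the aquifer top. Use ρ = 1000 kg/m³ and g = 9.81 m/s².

Pressure head at the aquifer top: ψ = h − z = 514.20 − 452.30 = 61.90 m.
P = ρgψ = 1000 × 9.81 × 61.90 = 607239 Pa ≈ 607 kPa.

P ≈ 607 kPa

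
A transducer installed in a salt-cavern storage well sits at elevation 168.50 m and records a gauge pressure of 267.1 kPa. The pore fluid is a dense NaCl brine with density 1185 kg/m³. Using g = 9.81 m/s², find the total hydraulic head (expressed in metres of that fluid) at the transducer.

h ≈ 191.48 m

ψ = P/(ρg) = 267.1×1000 / (1185 × 9.81) = 22.98 m.
h = z + ψ = 168.50 + 22.98 = 191.48 m.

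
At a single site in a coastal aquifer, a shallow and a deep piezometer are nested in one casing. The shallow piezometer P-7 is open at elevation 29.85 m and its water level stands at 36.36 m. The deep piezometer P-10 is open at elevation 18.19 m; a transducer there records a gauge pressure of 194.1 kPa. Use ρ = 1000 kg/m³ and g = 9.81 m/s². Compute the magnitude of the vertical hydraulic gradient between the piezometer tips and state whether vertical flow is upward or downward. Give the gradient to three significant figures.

Total head at P-7: h = 36.36 m (water level in the standpipe).
Pressure head at P-10: ψ = P/(ρg) = 194.1×1000 / (1000 × 9.81) = 19.79 m.
Total head at P-10: h = z + ψ = 18.19 + 19.79 = 37.98 m.
Δh = h(P-7) − h(P-10) = 36.36 − 37.98 = -1.62 m.
Vertical separation Δz = 29.85 − 18.19 = 11.66 m.
|i_v| = |Δh| / Δz = 1.62 / 11.66 = 0.139.
Head is higher in the deep piezometer, so vertical flow is upward (discharge condition).

|i_v| ≈ 0.139; vertical flow is upward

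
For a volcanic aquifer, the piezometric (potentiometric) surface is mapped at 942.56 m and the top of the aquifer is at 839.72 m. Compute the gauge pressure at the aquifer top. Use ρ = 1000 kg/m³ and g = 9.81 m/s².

Pressure head at the aquifer top: ψ = h − z = 942.56 − 839.72 = 102.84 m.
P = ρgψ = 1000 × 9.81 × 102.84 = 1008860 Pa ≈ 1010 kPa.

P ≈ 1010 kPa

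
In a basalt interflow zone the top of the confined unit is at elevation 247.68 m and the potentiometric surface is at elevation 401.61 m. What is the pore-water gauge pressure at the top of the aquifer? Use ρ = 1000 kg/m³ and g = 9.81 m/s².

Pressure head at the aquifer top: ψ = h − z = 401.61 − 247.68 = 153.93 m.
P = ρgψ = 1000 × 9.81 × 153.93 = 1510053 Pa ≈ 1510 kPa.

P ≈ 1510 kPa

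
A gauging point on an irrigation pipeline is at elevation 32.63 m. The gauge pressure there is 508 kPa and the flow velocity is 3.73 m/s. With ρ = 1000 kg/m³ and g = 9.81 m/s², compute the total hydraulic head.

Pressure head ψ = P/(ρg) = 508×1000 / (1000 × 9.81) = 51.78 m.
Velocity head = v²/(2g) = 3.73² / (2 × 9.81) = 0.709 m.
h = z + ψ + v²/(2g) = 32.63 + 51.78 + 0.709 = 85.12 m.

h ≈ 85.12 m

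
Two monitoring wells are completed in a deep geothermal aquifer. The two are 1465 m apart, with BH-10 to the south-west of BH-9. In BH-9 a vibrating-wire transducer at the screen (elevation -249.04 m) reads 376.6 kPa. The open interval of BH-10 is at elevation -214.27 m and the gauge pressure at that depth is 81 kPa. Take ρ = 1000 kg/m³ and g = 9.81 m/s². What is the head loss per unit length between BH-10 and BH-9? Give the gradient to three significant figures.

Pressure head at BH-9: ψ = P/(ρg) = 376.6×1000 / (1000 × 9.81) = 38.39 m.
Total head at BH-9: h = z + ψ = -249.04 + 38.39 = -210.65 m.
Pressure head at BH-10: ψ = P/(ρg) = 81×1000 / (1000 × 9.81) = 8.26 m.
Total head at BH-10: h = z + ψ = -214.27 + 8.26 = -206.01 m.
Head difference: h(BH-9) − h(BH-10) = -210.65 − (-206.01) = -4.64 m.
Hydraulic gradient: i = |Δh| / L = 4.64 / 1465 = 0.00317.

i ≈ 0.00317 m/m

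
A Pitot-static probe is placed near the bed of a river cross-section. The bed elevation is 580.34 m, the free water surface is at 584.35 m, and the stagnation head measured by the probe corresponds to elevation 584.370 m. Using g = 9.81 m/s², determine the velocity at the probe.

v ≈ 0.626 m/s

Near the bed, under hydrostatic conditions, the piezometric head (z + ψ) equals the free-surface elevation, 584.35 m.
Velocity head = total − piezometric = 584.370 − 584.35 = 0.020 m.
v = √(2g·h_v) = √(2 × 9.81 × 0.020) = 0.626 m/s.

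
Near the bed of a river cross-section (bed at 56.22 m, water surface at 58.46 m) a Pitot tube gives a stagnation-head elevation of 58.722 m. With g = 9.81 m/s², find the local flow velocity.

Near the bed, under hydrostatic conditions, the piezometric head (z + ψ) equals the free-surface elevation, 58.46 m.
Velocity head = total − piezometric = 58.722 − 58.46 = 0.262 m.
v = √(2g·h_v) = √(2 × 9.81 × 0.262) = 2.27 m/s.

v ≈ 2.27 m/s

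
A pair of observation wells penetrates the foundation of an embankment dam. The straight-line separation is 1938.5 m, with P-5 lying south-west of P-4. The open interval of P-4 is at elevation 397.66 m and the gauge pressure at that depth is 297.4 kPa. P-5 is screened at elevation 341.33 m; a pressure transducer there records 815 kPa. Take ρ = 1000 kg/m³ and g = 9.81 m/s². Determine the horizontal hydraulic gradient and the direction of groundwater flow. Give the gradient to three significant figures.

i ≈ 0.00184; groundwater flows toward the south-west

Pressure head at P-4: ψ = P/(ρg) = 297.4×1000 / (1000 × 9.81) = 30.32 m.
Total head at P-4: h = z + ψ = 397.66 + 30.32 = 427.98 m.
Pressure head at P-5: ψ = P/(ρg) = 815×1000 / (1000 × 9.81) = 83.08 m.
Total head at P-5: h = z + ψ = 341.33 + 83.08 = 424.41 m.
Head difference: h(P-4) − h(P-5) = 427.98 − 424.41 = 3.57 m.
Hydraulic gradient: i = |Δh| / L = 3.57 / 1938.5 = 0.00184.
Flow is from higher to lower head: from P-4 toward P-5, i.e. toward the south-west.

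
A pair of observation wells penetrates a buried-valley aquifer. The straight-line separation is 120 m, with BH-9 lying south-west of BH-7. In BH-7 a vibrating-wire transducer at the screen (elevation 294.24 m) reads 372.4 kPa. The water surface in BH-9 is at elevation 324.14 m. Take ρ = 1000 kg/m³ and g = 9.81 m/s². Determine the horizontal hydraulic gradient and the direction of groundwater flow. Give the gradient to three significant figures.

Pressure head at BH-7: ψ = P/(ρg) = 372.4×1000 / (1000 × 9.81) = 37.96 m.
Total head at BH-7: h = z + ψ = 294.24 + 37.96 = 332.20 m.
Total head at BH-9: h = 324.14 m (water level in the piezometer is the total head).
Head difference: h(BH-7) − h(BH-9) = 332.20 − 324.14 = 8.06 m.
Hydraulic gradient: i = |Δh| / L = 8.06 / 120 = 0.0672.
Flow is from higher to lower head: from BH-7 toward BH-9, i.e. toward the south-west.

i ≈ 0.0672; groundwater flows toward the south-west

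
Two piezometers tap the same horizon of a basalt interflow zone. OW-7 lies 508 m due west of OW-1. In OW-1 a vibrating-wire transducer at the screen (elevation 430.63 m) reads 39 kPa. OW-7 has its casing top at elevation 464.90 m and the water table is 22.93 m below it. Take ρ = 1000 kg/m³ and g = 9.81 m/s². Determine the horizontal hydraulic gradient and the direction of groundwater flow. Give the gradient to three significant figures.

i ≈ 0.0145; groundwater flows toward the east

Pressure head at OW-1: ψ = P/(ρg) = 39×1000 / (1000 × 9.81) = 3.98 m.
Total head at OW-1: h = z + ψ = 430.63 + 3.98 = 434.61 m.
Total head at OW-7: h = 464.90 − 22.93 = 441.97 m.
Head difference: h(OW-1) − h(OW-7) = 434.61 − 441.97 = -7.36 m.
Hydraulic gradient: i = |Δh| / L = 7.36 / 508 = 0.0145.
Flow is from higher to lower head: from OW-7 toward OW-1, i.e. toward the east.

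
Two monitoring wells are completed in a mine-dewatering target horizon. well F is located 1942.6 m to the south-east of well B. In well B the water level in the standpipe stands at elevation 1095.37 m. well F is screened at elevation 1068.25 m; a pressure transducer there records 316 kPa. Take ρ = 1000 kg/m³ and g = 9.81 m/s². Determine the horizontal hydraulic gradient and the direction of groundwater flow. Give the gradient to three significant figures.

i ≈ 0.00262; groundwater flows toward the north-west

Total head at well B: h = 1095.37 m (water level in the piezometer is the total head).
Pressure head at well F: ψ = P/(ρg) = 316×1000 / (1000 × 9.81) = 32.21 m.
Total head at well F: h = z + ψ = 1068.25 + 32.21 = 1100.46 m.
Head difference: h(well B) − h(well F) = 1095.37 − 1100.46 = -5.09 m.
Hydraulic gradient: i = |Δh| / L = 5.09 / 1942.6 = 0.00262.
Flow is from higher to lower head: from well F toward well B, i.e. toward the north-west.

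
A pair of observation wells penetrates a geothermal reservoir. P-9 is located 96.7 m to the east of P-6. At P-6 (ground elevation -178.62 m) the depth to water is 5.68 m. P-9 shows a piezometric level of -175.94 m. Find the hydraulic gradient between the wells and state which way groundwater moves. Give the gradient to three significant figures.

i ≈ 0.0865; groundwater flows toward the west

Total head at P-6: h = -178.62 − 5.68 = -184.30 m.
Total head at P-9: h = -175.94 m (water level in the piezometer is the total head).
Head difference: h(P-6) − h(P-9) = -184.30 − (-175.94) = -8.36 m.
Hydraulic gradient: i = |Δh| / L = 8.36 / 96.7 = 0.0865.
Flow is from higher to lower head: from P-9 toward P-6, i.e. toward the west.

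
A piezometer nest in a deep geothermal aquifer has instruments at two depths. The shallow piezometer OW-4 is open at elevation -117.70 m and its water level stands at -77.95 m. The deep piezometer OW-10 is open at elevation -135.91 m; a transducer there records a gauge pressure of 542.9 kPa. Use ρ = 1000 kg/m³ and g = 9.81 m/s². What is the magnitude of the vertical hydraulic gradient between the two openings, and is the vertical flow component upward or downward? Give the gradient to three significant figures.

|i_v| ≈ 0.144; vertical flow is downward

Total head at OW-4: h = -77.95 m (water level in the standpipe).
Pressure head at OW-10: ψ = P/(ρg) = 542.9×1000 / (1000 × 9.81) = 55.34 m.
Total head at OW-10: h = z + ψ = -135.91 + 55.34 = -80.57 m.
Δh = h(OW-4) − h(OW-10) = -77.95 − (-80.57) = 2.62 m.
Vertical separation Δz = -117.70 − (-135.91) = 18.21 m.
|i_v| = |Δh| / Δz = 2.62 / 18.21 = 0.144.
Head is higher in the shallow piezometer, so vertical flow is downward (recharge condition).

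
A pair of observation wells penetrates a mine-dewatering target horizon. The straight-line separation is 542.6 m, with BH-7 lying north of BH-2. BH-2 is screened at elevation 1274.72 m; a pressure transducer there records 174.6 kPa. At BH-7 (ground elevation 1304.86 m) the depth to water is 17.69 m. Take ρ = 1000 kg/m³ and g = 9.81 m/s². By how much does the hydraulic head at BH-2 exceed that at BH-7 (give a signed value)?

Pressure head at BH-2: ψ = P/(ρg) = 174.6×1000 / (1000 × 9.81) = 17.80 m.
Total head at BH-2: h = z + ψ = 1274.72 + 17.80 = 1292.52 m.
Total head at BH-7: h = 1304.86 − 17.69 = 1287.17 m.
Head difference: h(BH-2) − h(BH-7) = 1292.52 − 1287.17 = 5.35 m.

Δh ≈ 5.35 m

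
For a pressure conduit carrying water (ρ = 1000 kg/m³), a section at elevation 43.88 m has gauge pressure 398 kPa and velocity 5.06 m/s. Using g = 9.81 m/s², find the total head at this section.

h ≈ 85.76 m

Pressure head ψ = P/(ρg) = 398×1000 / (1000 × 9.81) = 40.57 m.
Velocity head = v²/(2g) = 5.06² / (2 × 9.81) = 1.305 m.
h = z + ψ + v²/(2g) = 43.88 + 40.57 + 1.305 = 85.76 m.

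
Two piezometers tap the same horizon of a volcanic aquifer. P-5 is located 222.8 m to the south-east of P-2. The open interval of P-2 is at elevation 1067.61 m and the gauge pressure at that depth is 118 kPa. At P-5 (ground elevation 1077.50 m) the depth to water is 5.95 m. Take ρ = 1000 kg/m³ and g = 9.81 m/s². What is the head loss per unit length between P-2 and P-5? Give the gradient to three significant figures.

i ≈ 0.0363 m/m

Pressure head at P-2: ψ = P/(ρg) = 118×1000 / (1000 × 9.81) = 12.03 m.
Total head at P-2: h = z + ψ = 1067.61 + 12.03 = 1079.64 m.
Total head at P-5: h = 1077.50 − 5.95 = 1071.55 m.
Head difference: h(P-2) − h(P-5) = 1079.64 − 1071.55 = 8.09 m.
Hydraulic gradient: i = |Δh| / L = 8.09 / 222.8 = 0.0363.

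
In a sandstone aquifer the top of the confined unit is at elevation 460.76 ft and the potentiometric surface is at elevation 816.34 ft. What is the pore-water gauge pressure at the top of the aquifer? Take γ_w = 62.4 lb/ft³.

P ≈ 154 psi

Pressure head at the aquifer top: ψ = h − z = 816.34 − 460.76 = 355.58 ft.
P = γψ/144 = 62.4 × 355.58 / 144 = 154 psi.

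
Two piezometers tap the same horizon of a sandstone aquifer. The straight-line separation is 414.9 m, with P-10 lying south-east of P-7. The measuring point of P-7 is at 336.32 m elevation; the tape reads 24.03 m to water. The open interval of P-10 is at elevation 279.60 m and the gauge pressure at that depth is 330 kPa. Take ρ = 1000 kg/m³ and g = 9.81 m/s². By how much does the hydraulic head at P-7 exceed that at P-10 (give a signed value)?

Total head at P-7: h = 336.32 − 24.03 = 312.29 m.
Pressure head at P-10: ψ = P/(ρg) = 330×1000 / (1000 × 9.81) = 33.64 m.
Total head at P-10: h = z + ψ = 279.60 + 33.64 = 313.24 m.
Head difference: h(P-7) − h(P-10) = 312.29 − 313.24 = -0.95 m.

Δh ≈ -0.95 m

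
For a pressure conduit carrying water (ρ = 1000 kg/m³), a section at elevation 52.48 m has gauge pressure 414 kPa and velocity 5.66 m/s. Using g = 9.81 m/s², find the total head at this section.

Pressure head ψ = P/(ρg) = 414×1000 / (1000 × 9.81) = 42.20 m.
Velocity head = v²/(2g) = 5.66² / (2 × 9.81) = 1.633 m.
h = z + ψ + v²/(2g) = 52.48 + 42.20 + 1.633 = 96.31 m.

h ≈ 96.31 m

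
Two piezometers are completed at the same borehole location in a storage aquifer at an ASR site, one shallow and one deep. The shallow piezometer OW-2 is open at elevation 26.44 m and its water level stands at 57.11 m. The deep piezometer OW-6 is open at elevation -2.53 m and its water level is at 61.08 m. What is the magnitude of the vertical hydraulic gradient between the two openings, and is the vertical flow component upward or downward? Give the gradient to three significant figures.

Total head at OW-2: h = 57.11 m (water level in the standpipe).
Total head at OW-6: h = 61.08 m.
Δh = h(OW-2) − h(OW-6) = 57.11 − 61.08 = -3.97 m.
Vertical separation Δz = 26.44 − (-2.53) = 28.97 m.
|i_v| = |Δh| / Δz = 3.97 / 28.97 = 0.137.
Head is higher in the deep piezometer, so vertical flow is upward (discharge condition).

|i_v| ≈ 0.137; vertical flow is upward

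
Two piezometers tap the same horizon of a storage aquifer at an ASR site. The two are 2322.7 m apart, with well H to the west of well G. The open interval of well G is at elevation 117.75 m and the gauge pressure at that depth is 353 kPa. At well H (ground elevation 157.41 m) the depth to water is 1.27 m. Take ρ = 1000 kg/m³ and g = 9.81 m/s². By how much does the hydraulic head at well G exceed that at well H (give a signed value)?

Δh ≈ -2.41 m

Pressure head at well G: ψ = P/(ρg) = 353×1000 / (1000 × 9.81) = 35.98 m.
Total head at well G: h = z + ψ = 117.75 + 35.98 = 153.73 m.
Total head at well H: h = 157.41 − 1.27 = 156.14 m.
Head difference: h(well G) − h(well H) = 153.73 − 156.14 = -2.41 m.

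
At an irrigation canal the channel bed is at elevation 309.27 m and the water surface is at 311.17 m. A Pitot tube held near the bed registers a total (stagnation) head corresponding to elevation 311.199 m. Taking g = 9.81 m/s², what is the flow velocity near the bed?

v ≈ 0.754 m/s

Near the bed, under hydrostatic conditions, the piezometric head (z + ψ) equals the free-surface elevation, 311.17 m.
Velocity head = total − piezometric = 311.199 − 311.17 = 0.029 m.
v = √(2g·h_v) = √(2 × 9.81 × 0.029) = 0.754 m/s.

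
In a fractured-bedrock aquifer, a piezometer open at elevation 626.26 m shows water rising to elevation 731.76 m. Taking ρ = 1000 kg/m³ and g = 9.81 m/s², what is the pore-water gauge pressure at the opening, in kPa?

Pressure head ψ = h − z = 731.76 − 626.26 = 105.50 m.
P = ρgψ = 1000 × 9.81 × 105.50 = 1034955 Pa ≈ 1030 kPa.

P ≈ 1030 kPa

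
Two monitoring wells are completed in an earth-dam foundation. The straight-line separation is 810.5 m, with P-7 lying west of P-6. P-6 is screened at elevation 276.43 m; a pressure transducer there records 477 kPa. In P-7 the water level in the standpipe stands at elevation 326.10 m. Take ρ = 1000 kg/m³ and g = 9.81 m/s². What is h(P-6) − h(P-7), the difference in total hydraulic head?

Pressure head at P-6: ψ = P/(ρg) = 477×1000 / (1000 × 9.81) = 48.62 m.
Total head at P-6: h = z + ψ = 276.43 + 48.62 = 325.05 m.
Total head at P-7: h = 326.10 m (water level in the piezometer is the total head).
Head difference: h(P-6) − h(P-7) = 325.05 − 326.10 = -1.05 m.

Δh ≈ -1.05 m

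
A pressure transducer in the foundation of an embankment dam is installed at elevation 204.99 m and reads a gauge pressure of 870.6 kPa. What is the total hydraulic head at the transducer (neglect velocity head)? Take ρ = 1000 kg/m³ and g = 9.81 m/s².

ψ = P/(ρg) = 870.6×1000 / (1000 × 9.81) = 88.75 m.
h = z + ψ = 204.99 + 88.75 = 293.74 m.

h ≈ 293.74 m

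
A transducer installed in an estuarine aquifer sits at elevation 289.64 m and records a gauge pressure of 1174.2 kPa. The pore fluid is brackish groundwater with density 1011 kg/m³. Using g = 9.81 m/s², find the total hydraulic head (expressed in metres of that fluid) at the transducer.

ψ = P/(ρg) = 1174.2×1000 / (1011 × 9.81) = 118.39 m.
h = z + ψ = 289.64 + 118.39 = 408.03 m.

h ≈ 408.03 m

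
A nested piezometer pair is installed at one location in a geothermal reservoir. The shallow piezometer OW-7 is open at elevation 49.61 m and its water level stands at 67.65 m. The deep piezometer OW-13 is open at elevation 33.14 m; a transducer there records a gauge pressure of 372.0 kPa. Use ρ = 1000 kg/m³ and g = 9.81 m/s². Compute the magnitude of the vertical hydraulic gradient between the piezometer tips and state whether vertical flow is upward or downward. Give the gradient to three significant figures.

Total head at OW-7: h = 67.65 m (water level in the standpipe).
Pressure head at OW-13: ψ = P/(ρg) = 372.0×1000 / (1000 × 9.81) = 37.92 m.
Total head at OW-13: h = z + ψ = 33.14 + 37.92 = 71.06 m.
Δh = h(OW-7) − h(OW-13) = 67.65 − 71.06 = -3.41 m.
Vertical separation Δz = 49.61 − 33.14 = 16.47 m.
|i_v| = |Δh| / Δz = 3.41 / 16.47 = 0.207.
Head is higher in the deep piezometer, so vertical flow is upward (discharge condition).

|i_v| ≈ 0.207; vertical flow is upward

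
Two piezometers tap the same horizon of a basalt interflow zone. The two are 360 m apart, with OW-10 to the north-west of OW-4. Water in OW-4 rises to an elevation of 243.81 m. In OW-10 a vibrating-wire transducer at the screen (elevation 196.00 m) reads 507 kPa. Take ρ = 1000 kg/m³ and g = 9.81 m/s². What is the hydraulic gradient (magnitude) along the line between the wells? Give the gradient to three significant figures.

i ≈ 0.0108

Total head at OW-4: h = 243.81 m (water level in the piezometer is the total head).
Pressure head at OW-10: ψ = P/(ρg) = 507×1000 / (1000 × 9.81) = 51.68 m.
Total head at OW-10: h = z + ψ = 196.00 + 51.68 = 247.68 m.
Head difference: h(OW-4) − h(OW-10) = 243.81 − 247.68 = -3.87 m.
Hydraulic gradient: i = |Δh| / L = 3.87 / 360 = 0.0108.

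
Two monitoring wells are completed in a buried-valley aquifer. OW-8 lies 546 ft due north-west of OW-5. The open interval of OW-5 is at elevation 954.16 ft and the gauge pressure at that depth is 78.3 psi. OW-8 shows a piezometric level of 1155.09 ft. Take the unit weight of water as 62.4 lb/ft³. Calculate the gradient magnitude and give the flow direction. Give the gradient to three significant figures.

Pressure head at OW-5: ψ = 144·P/γ = 144 × 78.3 / 62.4 = 180.69 ft.
Total head at OW-5: h = z + ψ = 954.16 + 180.69 = 1134.85 ft.
Total head at OW-8: h = 1155.09 ft (water level in the piezometer is the total head).
Head difference: h(OW-5) − h(OW-8) = 1134.85 − 1155.09 = -20.24 ft.
Hydraulic gradient: i = |Δh| / L = 20.24 / 546 = 0.0371.
Flow is from higher to lower head: from OW-8 toward OW-5, i.e. toward the south-east.

i ≈ 0.0371; groundwater flows toward the south-east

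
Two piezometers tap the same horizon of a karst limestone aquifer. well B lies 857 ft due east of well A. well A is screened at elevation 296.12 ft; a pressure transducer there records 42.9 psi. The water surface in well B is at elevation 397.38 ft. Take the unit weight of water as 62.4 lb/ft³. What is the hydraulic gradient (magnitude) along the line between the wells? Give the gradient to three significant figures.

i ≈ 0.00264

Pressure head at well A: ψ = 144·P/γ = 144 × 42.9 / 62.4 = 99.00 ft.
Total head at well A: h = z + ψ = 296.12 + 99.00 = 395.12 ft.
Total head at well B: h = 397.38 ft (water level in the piezometer is the total head).
Head difference: h(well A) − h(well B) = 395.12 − 397.38 = -2.26 ft.
Hydraulic gradient: i = |Δh| / L = 2.26 / 857 = 0.00264.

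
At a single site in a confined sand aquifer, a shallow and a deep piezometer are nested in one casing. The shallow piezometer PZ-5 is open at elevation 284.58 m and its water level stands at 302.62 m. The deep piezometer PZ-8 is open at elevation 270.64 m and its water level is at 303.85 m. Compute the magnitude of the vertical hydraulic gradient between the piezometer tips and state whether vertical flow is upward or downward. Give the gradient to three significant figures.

Total head at PZ-5: h = 302.62 m (water level in the standpipe).
Total head at PZ-8: h = 303.85 m.
Δh = h(PZ-5) − h(PZ-8) = 302.62 − 303.85 = -1.23 m.
Vertical separation Δz = 284.58 − 270.64 = 13.94 m.
|i_v| = |Δh| / Δz = 1.23 / 13.94 = 0.0882.
Head is higher in the deep piezometer, so vertical flow is upward (discharge condition).

|i_v| ≈ 0.0882; vertical flow is upward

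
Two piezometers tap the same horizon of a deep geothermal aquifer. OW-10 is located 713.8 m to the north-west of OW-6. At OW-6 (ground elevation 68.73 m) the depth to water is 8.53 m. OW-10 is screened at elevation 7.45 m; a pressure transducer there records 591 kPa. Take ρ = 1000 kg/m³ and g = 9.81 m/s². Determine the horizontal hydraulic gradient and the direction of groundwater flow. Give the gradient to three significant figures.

Total head at OW-6: h = 68.73 − 8.53 = 60.20 m.
Pressure head at OW-10: ψ = P/(ρg) = 591×1000 / (1000 × 9.81) = 60.24 m.
Total head at OW-10: h = z + ψ = 7.45 + 60.24 = 67.69 m.
Head difference: h(OW-6) − h(OW-10) = 60.20 − 67.69 = -7.49 m.
Hydraulic gradient: i = |Δh| / L = 7.49 / 713.8 = 0.0105.
Flow is from higher to lower head: from OW-10 toward OW-6, i.e. toward the south-east.

i ≈ 0.0105; groundwater flows toward the south-east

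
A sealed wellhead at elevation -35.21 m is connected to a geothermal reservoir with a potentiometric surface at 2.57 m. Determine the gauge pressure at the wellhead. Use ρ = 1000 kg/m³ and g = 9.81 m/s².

Head above the cap: Δh = 2.57 − (-35.21) = 37.78 m.
P = ρgΔh = 1000 × 9.81 × 37.78 = 370622 Pa ≈ 371 kPa.

P ≈ 371 kPa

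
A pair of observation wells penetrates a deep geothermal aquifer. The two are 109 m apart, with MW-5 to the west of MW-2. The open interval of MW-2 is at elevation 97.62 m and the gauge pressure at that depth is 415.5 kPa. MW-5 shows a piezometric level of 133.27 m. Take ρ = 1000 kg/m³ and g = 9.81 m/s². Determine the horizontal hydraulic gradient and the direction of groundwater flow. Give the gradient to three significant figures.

Pressure head at MW-2: ψ = P/(ρg) = 415.5×1000 / (1000 × 9.81) = 42.35 m.
Total head at MW-2: h = z + ψ = 97.62 + 42.35 = 139.97 m.
Total head at MW-5: h = 133.27 m (water level in the piezometer is the total head).
Head difference: h(MW-2) − h(MW-5) = 139.97 − 133.27 = 6.70 m.
Hydraulic gradient: i = |Δh| / L = 6.70 / 109 = 0.0615.
Flow is from higher to lower head: from MW-2 toward MW-5, i.e. toward the west.

i ≈ 0.0615; groundwater flows toward the west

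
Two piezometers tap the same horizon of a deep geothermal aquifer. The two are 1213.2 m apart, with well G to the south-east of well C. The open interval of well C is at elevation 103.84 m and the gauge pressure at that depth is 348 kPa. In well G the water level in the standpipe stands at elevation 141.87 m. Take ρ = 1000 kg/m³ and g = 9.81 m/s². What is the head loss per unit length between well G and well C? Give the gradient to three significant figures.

i ≈ 0.00211 m/m

Pressure head at well C: ψ = P/(ρg) = 348×1000 / (1000 × 9.81) = 35.47 m.
Total head at well C: h = z + ψ = 103.84 + 35.47 = 139.31 m.
Total head at well G: h = 141.87 m (water level in the piezometer is the total head).
Head difference: h(well C) − h(well G) = 139.31 − 141.87 = -2.56 m.
Hydraulic gradient: i = |Δh| / L = 2.56 / 1213.2 = 0.00211.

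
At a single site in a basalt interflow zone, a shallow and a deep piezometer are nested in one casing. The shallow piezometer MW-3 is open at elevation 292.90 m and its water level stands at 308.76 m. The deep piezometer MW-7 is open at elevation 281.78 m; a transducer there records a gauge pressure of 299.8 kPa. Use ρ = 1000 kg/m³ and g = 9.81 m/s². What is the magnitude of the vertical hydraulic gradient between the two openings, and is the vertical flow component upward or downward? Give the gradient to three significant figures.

Total head at MW-3: h = 308.76 m (water level in the standpipe).
Pressure head at MW-7: ψ = P/(ρg) = 299.8×1000 / (1000 × 9.81) = 30.56 m.
Total head at MW-7: h = z + ψ = 281.78 + 30.56 = 312.34 m.
Δh = h(MW-3) − h(MW-7) = 308.76 − 312.34 = -3.58 m.
Vertical separation Δz = 292.90 − 281.78 = 11.12 m.
|i_v| = |Δh| / Δz = 3.58 / 11.12 = 0.322.
Head is higher in the deep piezometer, so vertical flow is upward (discharge condition).

|i_v| ≈ 0.322; vertical flow is upward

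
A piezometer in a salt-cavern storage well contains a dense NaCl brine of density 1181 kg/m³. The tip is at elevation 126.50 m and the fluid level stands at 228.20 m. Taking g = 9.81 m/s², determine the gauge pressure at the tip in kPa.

Pressure head ψ = h − z = 228.20 − 126.50 = 101.70 m.
P = ρgψ = 1181 × 9.81 × 101.70 = 1178257 Pa ≈ 1180 kPa.

P ≈ 1180 kPa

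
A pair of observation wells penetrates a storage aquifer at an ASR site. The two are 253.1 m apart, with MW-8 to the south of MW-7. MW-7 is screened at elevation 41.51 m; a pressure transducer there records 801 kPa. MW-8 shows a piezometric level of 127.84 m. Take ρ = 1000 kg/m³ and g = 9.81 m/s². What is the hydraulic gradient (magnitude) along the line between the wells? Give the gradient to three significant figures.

Pressure head at MW-7: ψ = P/(ρg) = 801×1000 / (1000 × 9.81) = 81.65 m.
Total head at MW-7: h = z + ψ = 41.51 + 81.65 = 123.16 m.
Total head at MW-8: h = 127.84 m (water level in the piezometer is the total head).
Head difference: h(MW-7) − h(MW-8) = 123.16 − 127.84 = -4.68 m.
Hydraulic gradient: i = |Δh| / L = 4.68 / 253.1 = 0.0185.

i ≈ 0.0185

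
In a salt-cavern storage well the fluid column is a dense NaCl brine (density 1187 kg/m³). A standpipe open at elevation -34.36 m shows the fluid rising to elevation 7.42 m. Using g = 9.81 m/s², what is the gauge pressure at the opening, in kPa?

P ≈ 487 kPa

Pressure head ψ = h − z = 7.42 − (-34.36) = 41.78 m.
P = ρgψ = 1187 × 9.81 × 41.78 = 486506 Pa ≈ 487 kPa.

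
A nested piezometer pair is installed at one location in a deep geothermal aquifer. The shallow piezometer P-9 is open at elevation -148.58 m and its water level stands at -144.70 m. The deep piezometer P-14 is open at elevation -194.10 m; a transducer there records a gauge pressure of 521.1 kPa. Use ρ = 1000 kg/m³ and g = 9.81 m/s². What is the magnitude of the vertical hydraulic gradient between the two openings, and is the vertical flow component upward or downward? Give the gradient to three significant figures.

Total head at P-9: h = -144.70 m (water level in the standpipe).
Pressure head at P-14: ψ = P/(ρg) = 521.1×1000 / (1000 × 9.81) = 53.12 m.
Total head at P-14: h = z + ψ = -194.10 + 53.12 = -140.98 m.
Δh = h(P-9) − h(P-14) = -144.70 − (-140.98) = -3.72 m.
Vertical separation Δz = -148.58 − (-194.10) = 45.52 m.
|i_v| = |Δh| / Δz = 3.72 / 45.52 = 0.0817.
Head is higher in the deep piezometer, so vertical flow is upward (discharge condition).

|i_v| ≈ 0.0817; vertical flow is upward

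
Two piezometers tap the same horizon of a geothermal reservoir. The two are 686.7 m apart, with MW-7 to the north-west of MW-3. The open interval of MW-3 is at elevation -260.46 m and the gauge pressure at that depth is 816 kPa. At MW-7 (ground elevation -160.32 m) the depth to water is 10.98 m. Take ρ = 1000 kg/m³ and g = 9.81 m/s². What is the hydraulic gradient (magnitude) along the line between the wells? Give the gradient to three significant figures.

Pressure head at MW-3: ψ = P/(ρg) = 816×1000 / (1000 × 9.81) = 83.18 m.
Total head at MW-3: h = z + ψ = -260.46 + 83.18 = -177.28 m.
Total head at MW-7: h = -160.32 − 10.98 = -171.30 m.
Head difference: h(MW-3) − h(MW-7) = -177.28 − (-171.30) = -5.98 m.
Hydraulic gradient: i = |Δh| / L = 5.98 / 686.7 = 0.00871.

i ≈ 0.00871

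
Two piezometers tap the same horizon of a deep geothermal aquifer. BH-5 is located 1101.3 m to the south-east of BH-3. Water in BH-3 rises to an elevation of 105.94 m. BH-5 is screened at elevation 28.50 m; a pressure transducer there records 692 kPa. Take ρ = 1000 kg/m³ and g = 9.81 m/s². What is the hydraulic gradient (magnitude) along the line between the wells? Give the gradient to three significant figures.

i ≈ 0.00627

Total head at BH-3: h = 105.94 m (water level in the piezometer is the total head).
Pressure head at BH-5: ψ = P/(ρg) = 692×1000 / (1000 × 9.81) = 70.54 m.
Total head at BH-5: h = z + ψ = 28.50 + 70.54 = 99.04 m.
Head difference: h(BH-3) − h(BH-5) = 105.94 − 99.04 = 6.90 m.
Hydraulic gradient: i = |Δh| / L = 6.90 / 1101.3 = 0.00627.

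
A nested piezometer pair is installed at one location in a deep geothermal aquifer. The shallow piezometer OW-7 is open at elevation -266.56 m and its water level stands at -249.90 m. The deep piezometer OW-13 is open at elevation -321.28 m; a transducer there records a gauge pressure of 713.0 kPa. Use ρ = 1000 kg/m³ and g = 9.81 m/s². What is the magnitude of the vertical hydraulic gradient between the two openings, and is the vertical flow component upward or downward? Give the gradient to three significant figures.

|i_v| ≈ 0.0238; vertical flow is upward

Total head at OW-7: h = -249.90 m (water level in the standpipe).
Pressure head at OW-13: ψ = P/(ρg) = 713.0×1000 / (1000 × 9.81) = 72.68 m.
Total head at OW-13: h = z + ψ = -321.28 + 72.68 = -248.60 m.
Δh = h(OW-7) − h(OW-13) = -249.90 − (-248.60) = -1.30 m.
Vertical separation Δz = -266.56 − (-321.28) = 54.72 m.
|i_v| = |Δh| / Δz = 1.30 / 54.72 = 0.0238.
Head is higher in the deep piezometer, so vertical flow is upward (discharge condition).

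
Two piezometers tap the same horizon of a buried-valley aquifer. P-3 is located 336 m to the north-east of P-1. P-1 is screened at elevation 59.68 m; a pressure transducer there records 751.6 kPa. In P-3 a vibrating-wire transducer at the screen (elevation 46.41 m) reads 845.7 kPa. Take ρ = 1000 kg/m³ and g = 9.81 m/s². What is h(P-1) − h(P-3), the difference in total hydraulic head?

Δh ≈ 3.68 m

Pressure head at P-1: ψ = P/(ρg) = 751.6×1000 / (1000 × 9.81) = 76.62 m.
Total head at P-1: h = z + ψ = 59.68 + 76.62 = 136.30 m.
Pressure head at P-3: ψ = P/(ρg) = 845.7×1000 / (1000 × 9.81) = 86.21 m.
Total head at P-3: h = z + ψ = 46.41 + 86.21 = 132.62 m.
Head difference: h(P-1) − h(P-3) = 136.30 − 132.62 = 3.68 m.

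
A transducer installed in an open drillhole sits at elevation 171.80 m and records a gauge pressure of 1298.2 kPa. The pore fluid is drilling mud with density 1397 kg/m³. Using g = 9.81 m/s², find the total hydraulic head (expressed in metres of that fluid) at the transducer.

ψ = P/(ρg) = 1298.2×1000 / (1397 × 9.81) = 94.73 m.
h = z + ψ = 171.80 + 94.73 = 266.53 m.

h ≈ 266.53 m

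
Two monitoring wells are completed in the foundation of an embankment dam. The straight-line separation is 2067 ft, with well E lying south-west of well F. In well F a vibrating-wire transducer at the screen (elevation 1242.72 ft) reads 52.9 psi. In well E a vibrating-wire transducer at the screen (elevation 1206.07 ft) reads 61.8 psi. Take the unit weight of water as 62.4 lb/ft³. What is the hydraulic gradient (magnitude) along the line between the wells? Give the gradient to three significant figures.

Pressure head at well F: ψ = 144·P/γ = 144 × 52.9 / 62.4 = 122.08 ft.
Total head at well F: h = z + ψ = 1242.72 + 122.08 = 1364.80 ft.
Pressure head at well E: ψ = 144·P/γ = 144 × 61.8 / 62.4 = 142.62 ft.
Total head at well E: h = z + ψ = 1206.07 + 142.62 = 1348.69 ft.
Head difference: h(well F) − h(well E) = 1364.80 − 1348.69 = 16.11 ft.
Hydraulic gradient: i = |Δh| / L = 16.11 / 2067 = 0.00779.

i ≈ 0.00779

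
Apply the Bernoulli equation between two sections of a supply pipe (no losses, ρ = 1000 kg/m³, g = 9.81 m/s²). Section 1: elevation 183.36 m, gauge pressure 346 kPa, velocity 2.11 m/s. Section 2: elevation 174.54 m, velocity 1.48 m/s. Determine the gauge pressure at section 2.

Pressure head at 1: ψ₁ = P₁/(ρg) = 346×1000 / (1000 × 9.81) = 35.27 m.
Velocity heads: v₁²/2g = 2.11²/19.62 = 0.227 m; v₂²/2g = 1.48²/19.62 = 0.112 m.
Total head H = z₁ + ψ₁ + v₁²/2g = 183.36 + 35.27 + 0.227 = 218.86 m.
ψ₂ = H − z₂ − v₂²/2g = 218.86 − 174.54 − 0.112 = 44.21 m.
P₂ = ρgψ₂ = 1000 × 9.81 × 44.21 ≈ 434 kPa.

P₂ ≈ 434 kPa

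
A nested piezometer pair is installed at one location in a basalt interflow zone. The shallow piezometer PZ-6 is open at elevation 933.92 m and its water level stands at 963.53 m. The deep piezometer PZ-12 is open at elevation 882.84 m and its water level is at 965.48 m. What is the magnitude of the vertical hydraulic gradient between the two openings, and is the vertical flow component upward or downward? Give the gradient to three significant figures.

Total head at PZ-6: h = 963.53 m (water level in the standpipe).
Total head at PZ-12: h = 965.48 m.
Δh = h(PZ-6) − h(PZ-12) = 963.53 − 965.48 = -1.95 m.
Vertical separation Δz = 933.92 − 882.84 = 51.08 m.
|i_v| = |Δh| / Δz = 1.95 / 51.08 = 0.0382.
Head is higher in the deep piezometer, so vertical flow is upward (discharge condition).

|i_v| ≈ 0.0382; vertical flow is upward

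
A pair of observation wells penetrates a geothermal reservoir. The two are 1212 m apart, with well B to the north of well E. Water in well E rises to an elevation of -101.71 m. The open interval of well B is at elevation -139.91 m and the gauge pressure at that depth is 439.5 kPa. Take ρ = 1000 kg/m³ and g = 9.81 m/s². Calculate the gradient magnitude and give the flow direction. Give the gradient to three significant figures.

i ≈ 0.00545; groundwater flows toward the south

Total head at well E: h = -101.71 m (water level in the piezometer is the total head).
Pressure head at well B: ψ = P/(ρg) = 439.5×1000 / (1000 × 9.81) = 44.80 m.
Total head at well B: h = z + ψ = -139.91 + 44.80 = -95.11 m.
Head difference: h(well E) − h(well B) = -101.71 − (-95.11) = -6.60 m.
Hydraulic gradient: i = |Δh| / L = 6.60 / 1212 = 0.00545.
Flow is from higher to lower head: from well B toward well E, i.e. toward the south.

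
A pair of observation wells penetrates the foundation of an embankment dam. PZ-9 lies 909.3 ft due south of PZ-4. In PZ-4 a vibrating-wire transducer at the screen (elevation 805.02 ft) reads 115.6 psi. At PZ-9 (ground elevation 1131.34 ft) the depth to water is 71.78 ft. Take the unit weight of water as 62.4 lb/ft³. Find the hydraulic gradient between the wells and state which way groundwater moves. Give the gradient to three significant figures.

Pressure head at PZ-4: ψ = 144·P/γ = 144 × 115.6 / 62.4 = 266.77 ft.
Total head at PZ-4: h = z + ψ = 805.02 + 266.77 = 1071.79 ft.
Total head at PZ-9: h = 1131.34 − 71.78 = 1059.56 ft.
Head difference: h(PZ-4) − h(PZ-9) = 1071.79 − 1059.56 = 12.23 ft.
Hydraulic gradient: i = |Δh| / L = 12.23 / 909.3 = 0.0134.
Flow is from higher to lower head: from PZ-4 toward PZ-9, i.e. toward the south.

i ≈ 0.0134; groundwater flows toward the south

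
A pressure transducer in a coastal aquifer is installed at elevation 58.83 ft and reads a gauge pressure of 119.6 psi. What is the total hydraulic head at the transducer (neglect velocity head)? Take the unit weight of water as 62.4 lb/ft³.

ψ = 144·P/γ = 144 × 119.6 / 62.4 = 276.00 ft.
h = z + ψ = 58.83 + 276.00 = 334.83 ft.

h ≈ 334.83 ft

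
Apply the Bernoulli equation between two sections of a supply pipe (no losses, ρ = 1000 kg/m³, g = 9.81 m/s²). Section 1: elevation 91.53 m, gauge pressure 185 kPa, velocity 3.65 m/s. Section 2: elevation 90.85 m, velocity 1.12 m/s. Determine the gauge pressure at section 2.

Pressure head at 1: ψ₁ = P₁/(ρg) = 185×1000 / (1000 × 9.81) = 18.86 m.
Velocity heads: v₁²/2g = 3.65²/19.62 = 0.679 m; v₂²/2g = 1.12²/19.62 = 0.064 m.
Total head H = z₁ + ψ₁ + v₁²/2g = 91.53 + 18.86 + 0.679 = 111.07 m.
ψ₂ = H − z₂ − v₂²/2g = 111.07 − 90.85 − 0.064 = 20.16 m.
P₂ = ρgψ₂ = 1000 × 9.81 × 20.16 ≈ 198 kPa.

P₂ ≈ 198 kPa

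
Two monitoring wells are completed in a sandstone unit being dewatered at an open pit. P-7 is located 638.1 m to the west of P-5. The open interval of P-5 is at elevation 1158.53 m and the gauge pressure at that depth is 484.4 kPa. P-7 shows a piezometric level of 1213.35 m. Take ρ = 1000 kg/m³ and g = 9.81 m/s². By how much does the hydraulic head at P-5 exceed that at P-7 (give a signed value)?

Δh ≈ -5.44 m

Pressure head at P-5: ψ = P/(ρg) = 484.4×1000 / (1000 × 9.81) = 49.38 m.
Total head at P-5: h = z + ψ = 1158.53 + 49.38 = 1207.91 m.
Total head at P-7: h = 1213.35 m (water level in the piezometer is the total head).
Head difference: h(P-5) − h(P-7) = 1207.91 − 1213.35 = -5.44 m.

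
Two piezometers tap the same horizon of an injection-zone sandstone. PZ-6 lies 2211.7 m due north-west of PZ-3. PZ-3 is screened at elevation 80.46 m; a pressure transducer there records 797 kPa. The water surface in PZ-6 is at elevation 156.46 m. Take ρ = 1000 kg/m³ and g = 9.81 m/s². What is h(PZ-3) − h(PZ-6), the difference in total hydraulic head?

Δh ≈ 5.24 m

Pressure head at PZ-3: ψ = P/(ρg) = 797×1000 / (1000 × 9.81) = 81.24 m.
Total head at PZ-3: h = z + ψ = 80.46 + 81.24 = 161.70 m.
Total head at PZ-6: h = 156.46 m (water level in the piezometer is the total head).
Head difference: h(PZ-3) − h(PZ-6) = 161.70 − 156.46 = 5.24 m.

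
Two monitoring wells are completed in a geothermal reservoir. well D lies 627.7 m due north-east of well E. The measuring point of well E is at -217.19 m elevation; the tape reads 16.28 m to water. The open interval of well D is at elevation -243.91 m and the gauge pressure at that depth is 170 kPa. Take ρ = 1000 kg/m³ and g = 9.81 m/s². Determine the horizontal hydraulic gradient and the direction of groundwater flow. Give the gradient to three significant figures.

Total head at well E: h = -217.19 − 16.28 = -233.47 m.
Pressure head at well D: ψ = P/(ρg) = 170×1000 / (1000 × 9.81) = 17.33 m.
Total head at well D: h = z + ψ = -243.91 + 17.33 = -226.58 m.
Head difference: h(well E) − h(well D) = -233.47 − (-226.58) = -6.89 m.
Hydraulic gradient: i = |Δh| / L = 6.89 / 627.7 = 0.0110.
Flow is from higher to lower head: from well D toward well E, i.e. toward the south-west.

i ≈ 0.0110; groundwater flows toward the south-west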